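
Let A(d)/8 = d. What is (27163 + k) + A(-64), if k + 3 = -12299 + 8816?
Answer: 23165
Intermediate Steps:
k = -3486 (k = -3 + (-12299 + 8816) = -3 - 3483 = -3486)
A(d) = 8*d
(27163 + k) + A(-64) = (27163 - 3486) + 8*(-64) = 23677 - 512 = 23165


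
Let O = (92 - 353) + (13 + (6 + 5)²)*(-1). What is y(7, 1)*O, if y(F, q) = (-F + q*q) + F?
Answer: -395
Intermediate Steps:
y(F, q) = q² (y(F, q) = (-F + q²) + F = (q² - F) + F = q²)
O = -395 (O = -261 + (13 + 11²)*(-1) = -261 + (13 + 121)*(-1) = -261 + 134*(-1) = -261 - 134 = -395)
y(7, 1)*O = 1²*(-395) = 1*(-395) = -395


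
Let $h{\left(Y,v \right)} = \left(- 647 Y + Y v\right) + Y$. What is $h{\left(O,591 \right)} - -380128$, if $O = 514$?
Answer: $351858$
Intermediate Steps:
$h{\left(Y,v \right)} = - 646 Y + Y v$
$h{\left(O,591 \right)} - -380128 = 514 \left(-646 + 591\right) - -380128 = 514 \left(-55\right) + 380128 = -28270 + 380128 = 351858$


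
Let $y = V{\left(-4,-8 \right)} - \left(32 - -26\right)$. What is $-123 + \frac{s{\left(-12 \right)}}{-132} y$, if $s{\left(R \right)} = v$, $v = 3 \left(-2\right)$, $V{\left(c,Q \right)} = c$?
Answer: $- \frac{1384}{11} \approx -125.82$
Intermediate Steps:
$v = -6$
$s{\left(R \right)} = -6$
$y = -62$ ($y = -4 - \left(32 - -26\right) = -4 - \left(32 + 26\right) = -4 - 58 = -62$)
$-123 + \frac{s{\left(-12 \right)}}{-132} y = -123 + - \frac{6}{-132} \left(-62\right) = -123 + \left(-6\right) \left(- \frac{1}{132}\right) \left(-62\right) = -123 + \frac{1}{22} \left(-62\right) = -123 - \frac{31}{11} = - \frac{1384}{11}$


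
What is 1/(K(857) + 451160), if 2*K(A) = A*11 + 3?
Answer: 1/455875 ≈ 2.1936e-6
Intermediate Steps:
K(A) = 3/2 + 11*A/2 (K(A) = (A*11 + 3)/2 = (11*A + 3)/2 = (3 + 11*A)/2 = 3/2 + 11*A/2)
1/(K(857) + 451160) = 1/((3/2 + (11/2)*857) + 451160) = 1/((3/2 + 9427/2) + 451160) = 1/(4715 + 451160) = 1/455875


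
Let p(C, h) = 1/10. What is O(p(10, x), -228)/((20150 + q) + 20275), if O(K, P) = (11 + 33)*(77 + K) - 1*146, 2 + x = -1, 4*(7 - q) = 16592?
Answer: 4058/45355 ≈ 0.089472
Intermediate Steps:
q = -4141 (q = 7 - ¼*16592 = 7 - 4148 = -4141)
x = -3 (x = -2 - 1 = -3)
p(C, h) = ⅒
O(K, P) = 3242 + 44*K (O(K, P) = 44*(77 + K) - 146 = (3388 + 44*K) - 146 = 3242 + 44*K)
O(p(10, x), -228)/((20150 + q) + 20275) = (3242 + 44*(⅒))/((20150 - 4141) + 20275) = (3242 + 22/5)/(16009 + 20275) = (16232/5)/36284 = (16232/5)*(1/36284) = 4058/45355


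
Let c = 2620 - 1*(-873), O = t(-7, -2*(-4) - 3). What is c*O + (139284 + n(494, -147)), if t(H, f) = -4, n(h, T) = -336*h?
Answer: -40672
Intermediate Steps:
O = -4
c = 3493 (c = 2620 + 873 = 3493)
c*O + (139284 + n(494, -147)) = 3493*(-4) + (139284 - 336*494) = -13972 + (139284 - 165984) = -13972 - 26700 = -40672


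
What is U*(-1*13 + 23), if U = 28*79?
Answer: 22120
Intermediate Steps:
U = 2212
U*(-1*13 + 23) = 2212*(-1*13 + 23) = 2212*(-13 + 23) = 2212*10 = 22120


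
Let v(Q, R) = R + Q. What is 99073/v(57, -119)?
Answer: -99073/62 ≈ -1598.0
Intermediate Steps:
v(Q, R) = Q + R
99073/v(57, -119) = 99073/(57 - 119) = 99073/(-62) = 99073*(-1/62) = -99073/62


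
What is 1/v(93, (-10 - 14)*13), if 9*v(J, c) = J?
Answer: 3/31 ≈ 0.096774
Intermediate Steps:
v(J, c) = J/9
1/v(93, (-10 - 14)*13) = 1/((⅑)*93) = 1/(31/3) = 3/31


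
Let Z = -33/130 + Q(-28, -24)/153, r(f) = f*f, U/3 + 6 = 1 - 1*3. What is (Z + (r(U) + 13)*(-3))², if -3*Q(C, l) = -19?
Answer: 11119611180487489/3560508900 ≈ 3.1230e+6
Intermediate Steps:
U = -24 (U = -18 + 3*(1 - 1*3) = -18 + 3*(1 - 3) = -18 + 3*(-2) = -18 - 6 = -24)
Q(C, l) = 19/3 (Q(C, l) = -⅓*(-19) = 19/3)
r(f) = f²
Z = -12677/59670 (Z = -33/130 + (19/3)/153 = -33*1/130 + (19/3)*(1/153) = -33/130 + 19/459 = -12677/59670 ≈ -0.21245)
(Z + (r(U) + 13)*(-3))² = (-12677/59670 + ((-24)² + 13)*(-3))² = (-12677/59670 + (576 + 13)*(-3))² = (-12677/59670 + 589*(-3))² = (-12677/59670 - 1767)² = (-105449567/59670)² = 11119611180487489/3560508900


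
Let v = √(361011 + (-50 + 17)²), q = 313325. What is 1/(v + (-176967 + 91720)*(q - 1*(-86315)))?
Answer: -1703405554/58031809627960920215 - √3621/116063619255921840430 ≈ -2.9353e-11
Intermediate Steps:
v = 10*√3621 (v = √(361011 + (-33)²) = √(361011 + 1089) = √362100 = 10*√3621 ≈ 601.75)
1/(v + (-176967 + 91720)*(q - 1*(-86315))) = 1/(10*√3621 + (-176967 + 91720)*(313325 - 1*(-86315))) = 1/(10*√3621 - 85247*(313325 + 86315)) = 1/(10*√3621 - 85247*399640) = 1/(10*√3621 - 34068111080) = 1/(-34068111080 + 10*√3621)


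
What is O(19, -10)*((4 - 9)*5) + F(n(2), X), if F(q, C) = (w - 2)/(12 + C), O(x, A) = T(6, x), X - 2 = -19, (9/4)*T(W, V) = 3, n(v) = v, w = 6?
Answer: -512/15 ≈ -34.133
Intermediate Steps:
T(W, V) = 4/3 (T(W, V) = (4/9)*3 = 4/3)
X = -17 (X = 2 - 19 = -17)
O(x, A) = 4/3
F(q, C) = 4/(12 + C) (F(q, C) = (6 - 2)/(12 + C) = 4/(12 + C))
O(19, -10)*((4 - 9)*5) + F(n(2), X) = 4*((4 - 9)*5)/3 + 4/(12 - 17) = 4*(-5*5)/3 + 4/(-5) = (4/3)*(-25) + 4*(-1/5) = -100/3 - 4/5 = -512/15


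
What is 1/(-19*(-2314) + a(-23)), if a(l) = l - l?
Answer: 1/43966 ≈ 2.2745e-5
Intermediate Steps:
a(l) = 0
1/(-19*(-2314) + a(-23)) = 1/(-19*(-2314) + 0) = 1/(43966 + 0) = 1/43966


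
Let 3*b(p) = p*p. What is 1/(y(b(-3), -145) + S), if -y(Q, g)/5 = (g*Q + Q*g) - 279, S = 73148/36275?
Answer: 36275/208473023 ≈ 0.00017400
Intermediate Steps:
S = 73148/36275 (S = 73148*(1/36275) = 73148/36275 ≈ 2.0165)
b(p) = p²/3 (b(p) = (p*p)/3 = p²/3)
y(Q, g) = 1395 - 10*Q*g (y(Q, g) = -5*((g*Q + Q*g) - 279) = -5*((Q*g + Q*g) - 279) = -5*(2*Q*g - 279) = -5*(-279 + 2*Q*g) = 1395 - 10*Q*g)
1/(y(b(-3), -145) + S) = 1/((1395 - 10*(⅓)*(-3)²*(-145)) + 73148/36275) = 1/((1395 - 10*(⅓)*9*(-145)) + 73148/36275) = 1/((1395 - 10*3*(-145)) + 73148/36275) = 1/((1395 + 4350) + 73148/36275) = 1/(5745 + 73148/36275) = 1/(208473023/36275) = 36275/208473023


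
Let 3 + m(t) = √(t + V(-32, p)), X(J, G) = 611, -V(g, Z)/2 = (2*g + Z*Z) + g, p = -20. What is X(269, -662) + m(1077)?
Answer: 608 + √469 ≈ 629.66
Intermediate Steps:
V(g, Z) = -6*g - 2*Z² (V(g, Z) = -2*((2*g + Z*Z) + g) = -2*((2*g + Z²) + g) = -2*((Z² + 2*g) + g) = -2*(Z² + 3*g) = -6*g - 2*Z²)
m(t) = -3 + √(-608 + t) (m(t) = -3 + √(t + (-6*(-32) - 2*(-20)²)) = -3 + √(t + (192 - 2*400)) = -3 + √(t + (192 - 800)) = -3 + √(t - 608) = -3 + √(-608 + t))
X(269, -662) + m(1077) = 611 + (-3 + √(-608 + 1077)) = 611 + (-3 + √469) = 608 + √469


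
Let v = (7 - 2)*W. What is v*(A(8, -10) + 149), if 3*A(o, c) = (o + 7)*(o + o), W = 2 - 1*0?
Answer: 2290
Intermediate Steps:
W = 2 (W = 2 + 0 = 2)
A(o, c) = 2*o*(7 + o)/3 (A(o, c) = ((o + 7)*(o + o))/3 = ((7 + o)*(2*o))/3 = (2*o*(7 + o))/3 = 2*o*(7 + o)/3)
v = 10 (v = (7 - 2)*2 = 5*2 = 10)
v*(A(8, -10) + 149) = 10*((⅔)*8*(7 + 8) + 149) = 10*((⅔)*8*15 + 149) = 10*(80 + 149) = 10*229 = 2290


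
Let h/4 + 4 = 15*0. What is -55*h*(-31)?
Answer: -27280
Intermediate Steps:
h = -16 (h = -16 + 4*(15*0) = -16 + 4*0 = -16 + 0 = -16)
-55*h*(-31) = -55*(-16)*(-31) = 880*(-31) = -27280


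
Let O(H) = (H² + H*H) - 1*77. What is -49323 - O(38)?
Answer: -52134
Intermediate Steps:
O(H) = -77 + 2*H² (O(H) = (H² + H²) - 77 = 2*H² - 77 = -77 + 2*H²)
-49323 - O(38) = -49323 - (-77 + 2*38²) = -49323 - (-77 + 2*1444) = -49323 - (-77 + 2888) = -49323 - 1*2811 = -49323 - 2811 = -52134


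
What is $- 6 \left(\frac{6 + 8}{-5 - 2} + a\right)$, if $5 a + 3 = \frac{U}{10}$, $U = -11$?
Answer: $\frac{423}{25} \approx 16.92$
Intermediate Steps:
$a = - \frac{41}{50}$ ($a = - \frac{3}{5} + \frac{\left(-11\right) \frac{1}{10}}{5} = - \frac{3}{5} + \frac{1}{5} \left(- \frac{11}{10}\right) = - \frac{3}{5} - \frac{11}{50} = - \frac{41}{50} \approx -0.82$)
$- 6 \left(\frac{6 + 8}{-5 - 2} + a\right) = - 6 \left(\frac{6 + 8}{-5 - 2} - \frac{41}{50}\right) = - 6 \left(\frac{14}{-5 + \left(-3 + 1\right)} - \frac{41}{50}\right) = - 6 \left(\frac{14}{-5 - 2} - \frac{41}{50}\right) = - 6 \left(\frac{14}{-7} - \frac{41}{50}\right) = - 6 \left(14 \left(- \frac{1}{7}\right) - \frac{41}{50}\right) = - 6 \left(-2 - \frac{41}{50}\right) = \left(-6\right) \left(- \frac{141}{50}\right) = \frac{423}{25}$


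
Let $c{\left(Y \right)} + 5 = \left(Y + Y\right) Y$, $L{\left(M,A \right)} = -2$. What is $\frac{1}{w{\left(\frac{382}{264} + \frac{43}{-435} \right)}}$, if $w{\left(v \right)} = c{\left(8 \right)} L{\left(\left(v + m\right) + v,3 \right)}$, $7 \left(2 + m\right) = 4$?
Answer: $- \frac{1}{246} \approx -0.004065$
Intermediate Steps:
$m = - \frac{10}{7}$ ($m = -2 + \frac{1}{7} \cdot 4 = -2 + \frac{4}{7} = - \frac{10}{7} \approx -1.4286$)
$c{\left(Y \right)} = -5 + 2 Y^{2}$ ($c{\left(Y \right)} = -5 + \left(Y + Y\right) Y = -5 + 2 Y Y = -5 + 2 Y^{2}$)
$w{\left(v \right)} = -246$ ($w{\left(v \right)} = \left(-5 + 2 \cdot 8^{2}\right) \left(-2\right) = \left(-5 + 2 \cdot 64\right) \left(-2\right) = \left(-5 + 128\right) \left(-2\right) = 123 \left(-2\right) = -246$)
$\frac{1}{w{\left(\frac{382}{264} + \frac{43}{-435} \right)}} = \frac{1}{-246} = - \frac{1}{246}$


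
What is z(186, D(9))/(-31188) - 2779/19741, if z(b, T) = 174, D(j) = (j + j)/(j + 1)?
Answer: -15017731/102613718 ≈ -0.14635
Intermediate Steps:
D(j) = 2*j/(1 + j) (D(j) = (2*j)/(1 + j) = 2*j/(1 + j))
z(186, D(9))/(-31188) - 2779/19741 = 174/(-31188) - 2779/19741 = 174*(-1/31188) - 2779*1/19741 = -29/5198 - 2779/19741 = -15017731/102613718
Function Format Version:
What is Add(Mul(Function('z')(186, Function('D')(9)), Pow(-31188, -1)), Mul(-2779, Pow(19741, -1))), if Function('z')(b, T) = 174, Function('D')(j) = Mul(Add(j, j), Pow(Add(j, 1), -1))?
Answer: Rational(-15017731, 102613718) ≈ -0.14635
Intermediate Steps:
Function('D')(j) = Mul(2, j, Pow(Add(1, j), -1)) (Function('D')(j) = Mul(Mul(2, j), Pow(Add(1, j), -1)) = Mul(2, j, Pow(Add(1, j), -1)))
Add(Mul(Function('z')(186, Function('D')(9)), Pow(-31188, -1)), Mul(-2779, Pow(19741, -1))) = Add(Mul(174, Pow(-31188, -1)), Mul(-2779, Pow(19741, -1))) = Add(Mul(174, Rational(-1, 31188)), Mul(-2779, Rational(1, 19741))) = Add(Rational(-29, 5198), Rational(-2779, 19741)) = Rational(-15017731, 102613718)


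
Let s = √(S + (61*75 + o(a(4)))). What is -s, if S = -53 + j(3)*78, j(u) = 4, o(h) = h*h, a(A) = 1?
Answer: -√4835 ≈ -69.534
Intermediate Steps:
o(h) = h²
S = 259 (S = -53 + 4*78 = -53 + 312 = 259)
s = √4835 (s = √(259 + (61*75 + 1²)) = √(259 + (4575 + 1)) = √(259 + 4576) = √4835 ≈ 69.534)
-s = -√4835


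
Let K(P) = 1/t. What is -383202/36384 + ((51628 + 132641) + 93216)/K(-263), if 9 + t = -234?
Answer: -408888640587/6064 ≈ -6.7429e+7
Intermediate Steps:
t = -243 (t = -9 - 234 = -243)
K(P) = -1/243 (K(P) = 1/(-243) = -1/243)
-383202/36384 + ((51628 + 132641) + 93216)/K(-263) = -383202/36384 + ((51628 + 132641) + 93216)/(-1/243) = -383202*1/36384 + (184269 + 93216)*(-243) = -63867/6064 + 277485*(-243) = -63867/6064 - 67428855 = -408888640587/6064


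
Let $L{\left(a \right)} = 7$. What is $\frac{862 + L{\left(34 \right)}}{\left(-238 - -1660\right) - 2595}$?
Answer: $- \frac{869}{1173} \approx -0.74084$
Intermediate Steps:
$\frac{862 + L{\left(34 \right)}}{\left(-238 - -1660\right) - 2595} = \frac{862 + 7}{\left(-238 - -1660\right) - 2595} = \frac{869}{\left(-238 + 1660\right) - 2595} = \frac{869}{1422 - 2595} = \frac{869}{-1173} = 869 \left(- \frac{1}{1173}\right) = - \frac{869}{1173}$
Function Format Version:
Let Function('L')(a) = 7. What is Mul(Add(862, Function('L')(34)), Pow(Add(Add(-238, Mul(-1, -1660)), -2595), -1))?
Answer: Rational(-869, 1173) ≈ -0.74084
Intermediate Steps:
Mul(Add(862, Function('L')(34)), Pow(Add(Add(-238, Mul(-1, -1660)), -2595), -1)) = Mul(Add(862, 7), Pow(Add(Add(-238, Mul(-1, -1660)), -2595), -1)) = Mul(869, Pow(Add(Add(-238, 1660), -2595), -1)) = Mul(869, Pow(Add(1422, -2595), -1)) = Mul(869, Pow(-1173, -1)) = Mul(869, Rational(-1, 1173)) = Rational(-869, 1173)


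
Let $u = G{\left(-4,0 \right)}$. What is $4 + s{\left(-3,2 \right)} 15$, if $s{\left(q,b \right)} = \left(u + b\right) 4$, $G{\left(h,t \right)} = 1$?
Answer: $184$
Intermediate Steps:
$u = 1$
$s{\left(q,b \right)} = 4 + 4 b$ ($s{\left(q,b \right)} = \left(1 + b\right) 4 = 4 + 4 b$)
$4 + s{\left(-3,2 \right)} 15 = 4 + \left(4 + 4 \cdot 2\right) 15 = 4 + \left(4 + 8\right) 15 = 4 + 12 \cdot 15 = 4 + 180 = 184$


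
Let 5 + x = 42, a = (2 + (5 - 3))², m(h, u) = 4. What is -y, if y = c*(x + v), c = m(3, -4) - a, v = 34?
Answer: 852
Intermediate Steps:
a = 16 (a = (2 + 2)² = 4² = 16)
x = 37 (x = -5 + 42 = 37)
c = -12 (c = 4 - 1*16 = 4 - 16 = -12)
y = -852 (y = -12*(37 + 34) = -12*71 = -852)
-y = -1*(-852) = 852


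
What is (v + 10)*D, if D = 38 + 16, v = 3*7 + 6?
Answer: 1998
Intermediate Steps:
v = 27 (v = 21 + 6 = 27)
D = 54
(v + 10)*D = (27 + 10)*54 = 37*54 = 1998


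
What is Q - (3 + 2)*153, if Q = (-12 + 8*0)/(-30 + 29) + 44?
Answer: -709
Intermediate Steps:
Q = 56 (Q = (-12 + 0)/(-1) + 44 = -12*(-1) + 44 = 12 + 44 = 56)
Q - (3 + 2)*153 = 56 - (3 + 2)*153 = 56 - 1*5*153 = 56 - 5*153 = 56 - 765 = -709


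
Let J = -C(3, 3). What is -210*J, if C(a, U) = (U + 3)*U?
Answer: 3780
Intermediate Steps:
C(a, U) = U*(3 + U) (C(a, U) = (3 + U)*U = U*(3 + U))
J = -18 (J = -3*(3 + 3) = -3*6 = -1*18 = -18)
-210*J = -210*(-18) = 3780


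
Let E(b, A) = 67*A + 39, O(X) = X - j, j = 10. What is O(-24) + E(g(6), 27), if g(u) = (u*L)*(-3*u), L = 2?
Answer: 1814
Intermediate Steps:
O(X) = -10 + X (O(X) = X - 1*10 = X - 10 = -10 + X)
g(u) = -6*u**2 (g(u) = (u*2)*(-3*u) = (2*u)*(-3*u) = -6*u**2)
E(b, A) = 39 + 67*A
O(-24) + E(g(6), 27) = (-10 - 24) + (39 + 67*27) = -34 + (39 + 1809) = -34 + 1848 = 1814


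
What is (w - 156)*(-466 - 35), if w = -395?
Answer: 276051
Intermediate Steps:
(w - 156)*(-466 - 35) = (-395 - 156)*(-466 - 35) = -551*(-501) = 276051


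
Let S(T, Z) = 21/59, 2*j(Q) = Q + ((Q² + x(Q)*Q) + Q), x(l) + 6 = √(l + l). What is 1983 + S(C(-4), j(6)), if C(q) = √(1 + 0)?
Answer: 117018/59 ≈ 1983.4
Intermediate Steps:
x(l) = -6 + √2*√l (x(l) = -6 + √(l + l) = -6 + √(2*l) = -6 + √2*√l)
C(q) = 1 (C(q) = √1 = 1)
j(Q) = Q + Q²/2 + Q*(-6 + √2*√Q)/2 (j(Q) = (Q + ((Q² + (-6 + √2*√Q)*Q) + Q))/2 = (Q + ((Q² + Q*(-6 + √2*√Q)) + Q))/2 = (Q + (Q + Q² + Q*(-6 + √2*√Q)))/2 = (Q² + 2*Q + Q*(-6 + √2*√Q))/2 = Q + Q²/2 + Q*(-6 + √2*√Q)/2)
S(T, Z) = 21/59 (S(T, Z) = 21*(1/59) = 21/59)
1983 + S(C(-4), j(6)) = 1983 + 21/59 = 117018/59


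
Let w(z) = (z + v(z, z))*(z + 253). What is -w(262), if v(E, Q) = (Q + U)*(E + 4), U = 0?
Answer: -36026310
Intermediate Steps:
v(E, Q) = Q*(4 + E) (v(E, Q) = (Q + 0)*(E + 4) = Q*(4 + E))
w(z) = (253 + z)*(z + z*(4 + z)) (w(z) = (z + z*(4 + z))*(z + 253) = (z + z*(4 + z))*(253 + z) = (253 + z)*(z + z*(4 + z)))
-w(262) = -262*(1265 + 262**2 + 258*262) = -262*(1265 + 68644 + 67596) = -262*137505 = -1*36026310 = -36026310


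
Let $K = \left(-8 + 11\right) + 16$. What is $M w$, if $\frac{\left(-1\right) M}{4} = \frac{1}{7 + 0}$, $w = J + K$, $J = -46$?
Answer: $\frac{108}{7} \approx 15.429$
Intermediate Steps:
$K = 19$ ($K = 3 + 16 = 19$)
$w = -27$ ($w = -46 + 19 = -27$)
$M = - \frac{4}{7}$ ($M = - \frac{4}{7 + 0} = - \frac{4}{7} \approx -0.57143$)
$M w = \left(- \frac{4}{7}\right) \left(-27\right) = \frac{108}{7}$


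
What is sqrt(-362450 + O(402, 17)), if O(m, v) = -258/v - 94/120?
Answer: I*sqrt(94277396145)/510 ≈ 602.05*I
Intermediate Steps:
O(m, v) = -47/60 - 258/v (O(m, v) = -258/v - 94*1/120 = -258/v - 47/60 = -47/60 - 258/v)
sqrt(-362450 + O(402, 17)) = sqrt(-362450 + (-47/60 - 258/17)) = sqrt(-362450 - 16279/1020) = sqrt(-369715279/1020) = I*sqrt(94277396145)/510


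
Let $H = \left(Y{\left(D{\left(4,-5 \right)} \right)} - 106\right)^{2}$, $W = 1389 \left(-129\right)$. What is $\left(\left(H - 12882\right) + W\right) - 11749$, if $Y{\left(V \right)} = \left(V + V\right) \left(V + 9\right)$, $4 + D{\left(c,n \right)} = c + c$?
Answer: $-203808$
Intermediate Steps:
$D{\left(c,n \right)} = -4 + 2 c$ ($D{\left(c,n \right)} = -4 + \left(c + c\right) = -4 + 2 c$)
$Y{\left(V \right)} = 2 V \left(9 + V\right)$
$W = -179181$
$H = 4$ ($H = \left(2 \left(-4 + 2 \cdot 4\right) \left(9 + \left(-4 + 2 \cdot 4\right)\right) - 106\right)^{2} = \left(2 \left(-4 + 8\right) \left(9 + \left(-4 + 8\right)\right) - 106\right)^{2} = \left(2 \cdot 4 \left(9 + 4\right) - 106\right)^{2} = \left(2 \cdot 4 \cdot 13 - 106\right)^{2} = \left(104 - 106\right)^{2} = \left(-2\right)^{2} = 4$)
$\left(\left(H - 12882\right) + W\right) - 11749 = \left(\left(4 - 12882\right) - 179181\right) - 11749 = \left(-12878 - 179181\right) - 11749 = -192059 - 11749 = -203808$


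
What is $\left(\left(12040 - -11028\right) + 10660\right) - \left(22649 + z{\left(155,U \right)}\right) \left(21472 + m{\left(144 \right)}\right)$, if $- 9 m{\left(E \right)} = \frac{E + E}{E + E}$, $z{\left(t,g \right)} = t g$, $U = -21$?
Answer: $- \frac{3747528766}{9} \approx -4.1639 \cdot 10^{8}$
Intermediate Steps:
$z{\left(t,g \right)} = g t$
$m{\left(E \right)} = - \frac{1}{9}$ ($m{\left(E \right)} = - \frac{\left(E + E\right) \frac{1}{E + E}}{9} = - \frac{2 E \frac{1}{2 E}}{9} = \left(- \frac{1}{9}\right) 1 = - \frac{1}{9}$)
$\left(\left(12040 - -11028\right) + 10660\right) - \left(22649 + z{\left(155,U \right)}\right) \left(21472 + m{\left(144 \right)}\right) = \left(\left(12040 - -11028\right) + 10660\right) - \left(22649 - 3255\right) \left(21472 - \frac{1}{9}\right) = \left(\left(12040 + 11028\right) + 10660\right) - \left(22649 - 3255\right) \frac{193247}{9} = \left(23068 + 10660\right) - 19394 \cdot \frac{193247}{9} = 33728 - \frac{3747832318}{9} = - \frac{3747528766}{9}$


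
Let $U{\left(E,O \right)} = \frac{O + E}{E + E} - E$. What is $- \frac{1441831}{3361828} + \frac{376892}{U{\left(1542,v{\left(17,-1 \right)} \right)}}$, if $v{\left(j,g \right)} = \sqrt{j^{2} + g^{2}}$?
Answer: $- \frac{9304559756081650667255}{37989300001641626084} - \frac{581167464 \sqrt{290}}{11300191443953} \approx -244.93$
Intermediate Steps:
$v{\left(j,g \right)} = \sqrt{g^{2} + j^{2}}$
$U{\left(E,O \right)} = - E + \frac{E + O}{2 E}$ ($U{\left(E,O \right)} = \frac{E + O}{2 E} - E = - E + \frac{E + O}{2 E}$)
$- \frac{1441831}{3361828} + \frac{376892}{U{\left(1542,v{\left(17,-1 \right)} \right)}} = - \frac{1441831}{3361828} + \frac{376892}{\frac{1}{2} - 1542 + \frac{\sqrt{\left(-1\right)^{2} + 17^{2}}}{2 \cdot 1542}} = \left(-1441831\right) \frac{1}{3361828} + \frac{376892}{\frac{1}{2} - 1542 + \frac{1}{2} \sqrt{1 + 289} \cdot \frac{1}{1542}} = - \frac{1441831}{3361828} + \frac{376892}{\frac{1}{2} - 1542 + \frac{1}{2} \sqrt{290} \cdot \frac{1}{1542}} = - \frac{1441831}{3361828} + \frac{376892}{\frac{1}{2} - 1542 + \frac{\sqrt{290}}{3084}} = - \frac{1441831}{3361828} + \frac{376892}{- \frac{3083}{2} + \frac{\sqrt{290}}{3084}}$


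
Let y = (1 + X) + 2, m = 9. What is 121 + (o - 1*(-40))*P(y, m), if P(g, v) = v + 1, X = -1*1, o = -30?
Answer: 221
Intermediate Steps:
X = -1
y = 2 (y = (1 - 1) + 2 = 0 + 2 = 2)
P(g, v) = 1 + v
121 + (o - 1*(-40))*P(y, m) = 121 + (-30 - 1*(-40))*(1 + 9) = 121 + (-30 + 40)*10 = 121 + 10*10 = 121 + 100 = 221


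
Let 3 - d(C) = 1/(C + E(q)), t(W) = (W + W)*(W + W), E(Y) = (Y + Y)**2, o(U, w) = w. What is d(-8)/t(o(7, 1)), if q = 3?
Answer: 83/112 ≈ 0.74107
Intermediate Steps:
E(Y) = 4*Y**2 (E(Y) = (2*Y)**2 = 4*Y**2)
t(W) = 4*W**2 (t(W) = (2*W)*(2*W) = 4*W**2)
d(C) = 3 - 1/(36 + C) (d(C) = 3 - 1/(C + 4*3**2) = 3 - 1/(C + 4*9) = 3 - 1/(C + 36) = 3 - 1/(36 + C))
d(-8)/t(o(7, 1)) = ((107 + 3*(-8))/(36 - 8))/((4*1**2)) = ((107 - 24)/28)/((4*1)) = ((1/28)*83)/4 = (83/28)*(1/4) = 83/112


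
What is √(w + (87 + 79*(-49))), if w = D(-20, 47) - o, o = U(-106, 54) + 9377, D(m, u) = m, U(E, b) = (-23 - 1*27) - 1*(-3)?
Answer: I*√13134 ≈ 114.6*I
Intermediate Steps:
U(E, b) = -47 (U(E, b) = (-23 - 27) + 3 = -50 + 3 = -47)
o = 9330 (o = -47 + 9377 = 9330)
w = -9350 (w = -20 - 1*9330 = -20 - 9330 = -9350)
√(w + (87 + 79*(-49))) = √(-9350 + (87 + 79*(-49))) = √(-9350 + (87 - 3871)) = √(-9350 - 3784) = √(-13134) = I*√13134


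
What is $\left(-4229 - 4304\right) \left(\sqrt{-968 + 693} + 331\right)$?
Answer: $-2824423 - 42665 i \sqrt{11} \approx -2.8244 \cdot 10^{6} - 1.415 \cdot 10^{5} i$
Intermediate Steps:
$\left(-4229 - 4304\right) \left(\sqrt{-968 + 693} + 331\right) = - 8533 \left(\sqrt{-275} + 331\right) = - 8533 \left(5 i \sqrt{11} + 331\right) = - 8533 \left(331 + 5 i \sqrt{11}\right) = -2824423 - 42665 i \sqrt{11}$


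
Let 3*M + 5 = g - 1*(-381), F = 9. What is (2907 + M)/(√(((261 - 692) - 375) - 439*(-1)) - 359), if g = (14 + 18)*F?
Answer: -3369215/387744 - 9385*I*√367/387744 ≈ -8.6893 - 0.46368*I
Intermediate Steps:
g = 288 (g = (14 + 18)*9 = 32*9 = 288)
M = 664/3 (M = -5/3 + (288 - 1*(-381))/3 = -5/3 + (288 + 381)/3 = -5/3 + (⅓)*669 = -5/3 + 223 = 664/3 ≈ 221.33)
(2907 + M)/(√(((261 - 692) - 375) - 439*(-1)) - 359) = (2907 + 664/3)/(√(((261 - 692) - 375) - 439*(-1)) - 359) = 9385/(3*(√((-431 - 375) + 439) - 359)) = 9385/(3*(√(-806 + 439) - 359)) = 9385/(3*(√(-367) - 359)) = 9385/(3*(I*√367 - 359)) = 9385/(3*(-359 + I*√367))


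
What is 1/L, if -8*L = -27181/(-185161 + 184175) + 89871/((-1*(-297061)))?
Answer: -2343217168/8163027847 ≈ -0.28705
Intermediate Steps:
L = -8163027847/2343217168 (L = -(-27181/(-185161 + 184175) + 89871/((-1*(-297061))))/8 = -(-27181/(-986) + 89871/297061)/8 = -(-27181*(-1/986) + 89871*(1/297061))/8 = -(27181/986 + 89871/297061)/8 = -⅛*8163027847/292902146 = -8163027847/2343217168 ≈ -3.4837)
1/L = 1/(-8163027847/2343217168) = -2343217168/8163027847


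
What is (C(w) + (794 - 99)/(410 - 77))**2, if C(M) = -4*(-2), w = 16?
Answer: 11282881/110889 ≈ 101.75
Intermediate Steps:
C(M) = 8
(C(w) + (794 - 99)/(410 - 77))**2 = (8 + (794 - 99)/(410 - 77))**2 = (8 + 695/333)**2 = (3359/333)**2 = 11282881/110889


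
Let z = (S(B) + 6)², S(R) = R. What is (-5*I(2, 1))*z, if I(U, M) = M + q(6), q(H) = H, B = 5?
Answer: -4235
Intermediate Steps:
z = 121 (z = (5 + 6)² = 11² = 121)
I(U, M) = 6 + M (I(U, M) = M + 6 = 6 + M)
(-5*I(2, 1))*z = -5*(6 + 1)*121 = -5*7*121 = -35*121 = -4235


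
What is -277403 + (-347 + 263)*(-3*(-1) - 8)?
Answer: -276983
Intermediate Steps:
-277403 + (-347 + 263)*(-3*(-1) - 8) = -277403 - 84*(3 - 8) = -277403 - 84*(-5) = -277403 + 420 = -276983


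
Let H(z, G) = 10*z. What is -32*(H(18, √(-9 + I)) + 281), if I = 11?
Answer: -14752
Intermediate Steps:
-32*(H(18, √(-9 + I)) + 281) = -32*(10*18 + 281) = -32*(180 + 281) = -32*461 = -14752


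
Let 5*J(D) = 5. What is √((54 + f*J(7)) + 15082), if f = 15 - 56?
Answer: √15095 ≈ 122.86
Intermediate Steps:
J(D) = 1 (J(D) = (⅕)*5 = 1)
f = -41
√((54 + f*J(7)) + 15082) = √((54 - 41*1) + 15082) = √((54 - 41) + 15082) = √(13 + 15082) = √15095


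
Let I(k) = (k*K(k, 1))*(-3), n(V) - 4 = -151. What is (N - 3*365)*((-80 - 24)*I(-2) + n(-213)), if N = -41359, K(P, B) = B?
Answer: 32732034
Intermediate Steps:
n(V) = -147 (n(V) = 4 - 151 = -147)
I(k) = -3*k (I(k) = (k*1)*(-3) = k*(-3) = -3*k)
(N - 3*365)*((-80 - 24)*I(-2) + n(-213)) = (-41359 - 3*365)*((-80 - 24)*(-3*(-2)) - 147) = (-41359 - 1095)*(-104*6 - 147) = -42454*(-624 - 147) = -42454*(-771) = 32732034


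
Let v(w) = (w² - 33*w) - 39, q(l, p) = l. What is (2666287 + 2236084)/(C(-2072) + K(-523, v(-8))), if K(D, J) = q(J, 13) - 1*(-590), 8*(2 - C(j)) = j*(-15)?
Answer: -4902371/3004 ≈ -1631.9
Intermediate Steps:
v(w) = -39 + w² - 33*w
C(j) = 2 + 15*j/8 (C(j) = 2 - j*(-15)/8 = 2 - (-15)*j/8 = 2 + 15*j/8)
K(D, J) = 590 + J (K(D, J) = J - 1*(-590) = J + 590 = 590 + J)
(2666287 + 2236084)/(C(-2072) + K(-523, v(-8))) = (2666287 + 2236084)/((2 + (15/8)*(-2072)) + (590 + (-39 + (-8)² - 33*(-8)))) = 4902371/((2 - 3885) + (590 + (-39 + 64 + 264))) = 4902371/(-3883 + (590 + 289)) = 4902371/(-3883 + 879) = 4902371/(-3004) = 4902371*(-1/3004) = -4902371/3004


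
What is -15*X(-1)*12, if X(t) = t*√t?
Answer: 180*I ≈ 180.0*I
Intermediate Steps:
X(t) = t^(3/2)
-15*X(-1)*12 = -(-15)*I*12 = (15*I)*12 = 180*I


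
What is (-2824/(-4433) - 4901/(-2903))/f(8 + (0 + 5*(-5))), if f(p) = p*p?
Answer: 29924205/3719140711 ≈ 0.0080460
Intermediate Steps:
f(p) = p**2
(-2824/(-4433) - 4901/(-2903))/f(8 + (0 + 5*(-5))) = (-2824/(-4433) - 4901/(-2903))/((8 + (0 + 5*(-5)))**2) = (-2824*(-1/4433) - 4901*(-1/2903))/((8 + (0 - 25))**2) = (2824/4433 + 4901/2903)/((8 - 25)**2) = 29924205/(12868999*((-17)**2)) = (29924205/12868999)/289 = (29924205/12868999)*(1/289) = 29924205/3719140711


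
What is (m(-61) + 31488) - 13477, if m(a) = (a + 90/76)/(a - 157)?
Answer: 149205397/8284 ≈ 18011.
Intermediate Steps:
m(a) = (45/38 + a)/(-157 + a) (m(a) = (a + 90*(1/76))/(-157 + a) = (a + 45/38)/(-157 + a) = (45/38 + a)/(-157 + a))
(m(-61) + 31488) - 13477 = ((45/38 - 61)/(-157 - 61) + 31488) - 13477 = (-2273/38/(-218) + 31488) - 13477 = (-1/218*(-2273/38) + 31488) - 13477 = (2273/8284 + 31488) - 13477 = 260848865/8284 - 13477 = 149205397/8284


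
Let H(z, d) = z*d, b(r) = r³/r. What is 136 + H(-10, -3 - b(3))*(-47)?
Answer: -5504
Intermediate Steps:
b(r) = r²
H(z, d) = d*z
136 + H(-10, -3 - b(3))*(-47) = 136 + ((-3 - 1*3²)*(-10))*(-47) = 136 + ((-3 - 1*9)*(-10))*(-47) = 136 + ((-3 - 9)*(-10))*(-47) = 136 - 12*(-10)*(-47) = 136 + 120*(-47) = 136 - 5640 = -5504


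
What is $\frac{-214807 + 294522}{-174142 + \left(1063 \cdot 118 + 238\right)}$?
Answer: $- \frac{15943}{9694} \approx -1.6446$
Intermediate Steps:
$\frac{-214807 + 294522}{-174142 + \left(1063 \cdot 118 + 238\right)} = \frac{79715}{-174142 + \left(125434 + 238\right)} = \frac{79715}{-174142 + 125672} = \frac{79715}{-48470} = 79715 \left(- \frac{1}{48470}\right) = - \frac{15943}{9694}$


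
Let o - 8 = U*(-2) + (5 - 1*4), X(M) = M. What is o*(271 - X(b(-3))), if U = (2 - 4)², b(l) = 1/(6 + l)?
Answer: 812/3 ≈ 270.67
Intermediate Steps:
U = 4 (U = (-2)² = 4)
o = 1 (o = 8 + (4*(-2) + (5 - 1*4)) = 8 + (-8 + (5 - 4)) = 8 + (-8 + 1) = 8 - 7 = 1)
o*(271 - X(b(-3))) = 1*(271 - 1/(6 - 3)) = 1*(271 - 1/3) = 1*(271 - 1*⅓) = 1*(271 - ⅓) = 1*(812/3) = 812/3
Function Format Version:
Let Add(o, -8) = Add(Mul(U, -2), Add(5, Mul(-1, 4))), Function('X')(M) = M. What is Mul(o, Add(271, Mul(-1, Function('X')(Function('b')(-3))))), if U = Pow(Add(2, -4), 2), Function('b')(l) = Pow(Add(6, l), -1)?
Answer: Rational(812, 3) ≈ 270.67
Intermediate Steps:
U = 4 (U = Pow(-2, 2) = 4)
o = 1 (o = Add(8, Add(Mul(4, -2), Add(5, Mul(-1, 4)))) = Add(8, Add(-8, Add(5, -4))) = Add(8, Add(-8, 1)) = Add(8, -7) = 1)
Mul(o, Add(271, Mul(-1, Function('X')(Function('b')(-3))))) = Mul(1, Add(271, Mul(-1, Pow(Add(6, -3), -1)))) = Mul(1, Add(271, Mul(-1, Pow(3, -1)))) = Mul(1, Add(271, Mul(-1, Rational(1, 3)))) = Mul(1, Add(271, Rational(-1, 3))) = Mul(1, Rational(812, 3)) = Rational(812, 3)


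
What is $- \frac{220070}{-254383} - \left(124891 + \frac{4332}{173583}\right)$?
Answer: $- \frac{1838240124064615}{14718854763} \approx -1.2489 \cdot 10^{5}$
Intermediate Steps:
$- \frac{220070}{-254383} - \left(124891 + \frac{4332}{173583}\right) = \left(-220070\right) \left(- \frac{1}{254383}\right) - \left(124891 + 4332 \cdot \frac{1}{173583}\right) = \frac{220070}{254383} - \frac{7226319595}{57861} = - \frac{1838240124064615}{14718854763}$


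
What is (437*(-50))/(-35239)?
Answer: 21850/35239 ≈ 0.62005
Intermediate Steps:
(437*(-50))/(-35239) = -21850*(-1/35239) = 21850/35239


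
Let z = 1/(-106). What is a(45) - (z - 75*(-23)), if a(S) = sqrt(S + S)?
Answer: -182849/106 + 3*sqrt(10) ≈ -1715.5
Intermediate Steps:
a(S) = sqrt(2)*sqrt(S) (a(S) = sqrt(2*S) = sqrt(2)*sqrt(S))
z = -1/106 ≈ -0.0094340
a(45) - (z - 75*(-23)) = sqrt(2)*sqrt(45) - (-1/106 - 75*(-23)) = sqrt(2)*(3*sqrt(5)) - (-1/106 + 1725) = 3*sqrt(10) - 1*182849/106 = 3*sqrt(10) - 182849/106 = -182849/106 + 3*sqrt(10)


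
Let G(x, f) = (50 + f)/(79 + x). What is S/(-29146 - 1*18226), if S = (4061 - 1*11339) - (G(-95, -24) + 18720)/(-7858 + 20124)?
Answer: 714325331/4648519616 ≈ 0.15367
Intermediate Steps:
G(x, f) = (50 + f)/(79 + x)
S = -714325331/98128 (S = (4061 - 1*11339) - ((50 - 24)/(79 - 95) + 18720)/(-7858 + 20124) = (4061 - 11339) - (26/(-16) + 18720)/12266 = -7278 - (-1/16*26 + 18720)/12266 = -7278 - (-13/8 + 18720)/12266 = -7278 - 149747/(8*12266) = -7278 - 1*149747/98128 = -7278 - 149747/98128 = -714325331/98128 ≈ -7279.5)
S/(-29146 - 1*18226) = -714325331/(98128*(-29146 - 1*18226)) = -714325331/(98128*(-29146 - 18226)) = -714325331/98128/(-47372) = -714325331/98128*(-1/47372) = 714325331/4648519616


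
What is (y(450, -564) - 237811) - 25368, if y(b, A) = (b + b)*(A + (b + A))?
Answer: -873379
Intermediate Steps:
y(b, A) = 2*b*(b + 2*A) (y(b, A) = (2*b)*(A + (A + b)) = (2*b)*(b + 2*A) = 2*b*(b + 2*A))
(y(450, -564) - 237811) - 25368 = (2*450*(450 + 2*(-564)) - 237811) - 25368 = (2*450*(450 - 1128) - 237811) - 25368 = (2*450*(-678) - 237811) - 25368 = (-610200 - 237811) - 25368 = -848011 - 25368 = -873379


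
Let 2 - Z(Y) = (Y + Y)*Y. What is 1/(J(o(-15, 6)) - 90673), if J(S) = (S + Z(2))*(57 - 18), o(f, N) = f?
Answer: -1/91492 ≈ -1.0930e-5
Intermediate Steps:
Z(Y) = 2 - 2*Y² (Z(Y) = 2 - (Y + Y)*Y = 2 - 2*Y*Y = 2 - 2*Y²)
J(S) = -234 + 39*S (J(S) = (S + (2 - 2*2²))*(57 - 18) = (S + (2 - 2*4))*39 = (S + (2 - 8))*39 = (S - 6)*39 = (-6 + S)*39 = -234 + 39*S)
1/(J(o(-15, 6)) - 90673) = 1/((-234 + 39*(-15)) - 90673) = 1/((-234 - 585) - 90673) = 1/(-819 - 90673) = 1/(-91492) = -1/91492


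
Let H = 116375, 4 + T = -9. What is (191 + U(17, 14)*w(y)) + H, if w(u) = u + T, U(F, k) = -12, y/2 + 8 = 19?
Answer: 116458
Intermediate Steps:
y = 22 (y = -16 + 2*19 = -16 + 38 = 22)
T = -13 (T = -4 - 9 = -13)
w(u) = -13 + u (w(u) = u - 13 = -13 + u)
(191 + U(17, 14)*w(y)) + H = (191 - 12*(-13 + 22)) + 116375 = (191 - 12*9) + 116375 = (191 - 108) + 116375 = 83 + 116375 = 116458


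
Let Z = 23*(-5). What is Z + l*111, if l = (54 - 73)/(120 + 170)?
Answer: -35459/290 ≈ -122.27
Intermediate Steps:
Z = -115
l = -19/290 ≈ -0.065517
Z + l*111 = -115 - 19/290*111 = -115 - 2109/290 = -35459/290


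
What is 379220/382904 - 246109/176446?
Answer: -1707766776/4222617449 ≈ -0.40443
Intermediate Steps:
379220/382904 - 246109/176446 = 379220*(1/382904) - 246109*1/176446 = 94805/95726 - 246109/176446 = -1707766776/4222617449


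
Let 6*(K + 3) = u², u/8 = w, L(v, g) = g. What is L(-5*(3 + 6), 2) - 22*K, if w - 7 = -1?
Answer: -8380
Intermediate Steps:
w = 6 (w = 7 - 1 = 6)
u = 48 (u = 8*6 = 48)
K = 381 (K = -3 + (⅙)*48² = -3 + (⅙)*2304 = -3 + 384 = 381)
L(-5*(3 + 6), 2) - 22*K = 2 - 22*381 = 2 - 8382 = -8380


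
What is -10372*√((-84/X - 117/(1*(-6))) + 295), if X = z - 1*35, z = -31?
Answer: -5186*√152834/11 ≈ -1.8431e+5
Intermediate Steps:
X = -66 (X = -31 - 1*35 = -31 - 35 = -66)
-10372*√((-84/X - 117/(1*(-6))) + 295) = -10372*√((-84/(-66) - 117/(1*(-6))) + 295) = -10372*√((-84*(-1/66) - 117/(-6)) + 295) = -10372*√((14/11 - 117*(-⅙)) + 295) = -10372*√((14/11 + 39/2) + 295) = -10372*√(457/22 + 295) = -5186*√152834/11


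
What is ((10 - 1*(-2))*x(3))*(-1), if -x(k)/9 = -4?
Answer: -432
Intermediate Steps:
x(k) = 36 (x(k) = -9*(-4) = 36)
((10 - 1*(-2))*x(3))*(-1) = ((10 - 1*(-2))*36)*(-1) = ((10 + 2)*36)*(-1) = (12*36)*(-1) = 432*(-1) = -432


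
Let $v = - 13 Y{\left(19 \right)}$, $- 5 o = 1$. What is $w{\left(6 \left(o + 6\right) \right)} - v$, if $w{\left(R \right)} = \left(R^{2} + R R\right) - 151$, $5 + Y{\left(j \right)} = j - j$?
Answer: $\frac{55152}{25} \approx 2206.1$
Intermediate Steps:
$o = - \frac{1}{5}$ ($o = \left(- \frac{1}{5}\right) 1 = - \frac{1}{5} \approx -0.2$)
$Y{\left(j \right)} = -5$ ($Y{\left(j \right)} = -5 + \left(j - j\right) = -5 + 0 = -5$)
$w{\left(R \right)} = -151 + 2 R^{2}$ ($w{\left(R \right)} = \left(R^{2} + R^{2}\right) - 151 = 2 R^{2} - 151 = -151 + 2 R^{2}$)
$v = 65$ ($v = \left(-13\right) \left(-5\right) = 65$)
$w{\left(6 \left(o + 6\right) \right)} - v = \left(-151 + 2 \left(6 \left(- \frac{1}{5} + 6\right)\right)^{2}\right) - 65 = \left(-151 + 2 \left(6 \cdot \frac{29}{5}\right)^{2}\right) - 65 = \left(-151 + 2 \left(\frac{174}{5}\right)^{2}\right) - 65 = \left(-151 + 2 \cdot \frac{30276}{25}\right) - 65 = \left(-151 + \frac{60552}{25}\right) - 65 = \frac{56777}{25} - 65 = \frac{55152}{25}$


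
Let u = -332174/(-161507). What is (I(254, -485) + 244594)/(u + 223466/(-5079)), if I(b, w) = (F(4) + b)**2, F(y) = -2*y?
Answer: -125139959255415/17202105758 ≈ -7274.7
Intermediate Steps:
I(b, w) = (-8 + b)**2 (I(b, w) = (-2*4 + b)**2 = (-8 + b)**2)
u = 332174/161507 (u = -332174*(-1/161507) = 332174/161507 ≈ 2.0567)
(I(254, -485) + 244594)/(u + 223466/(-5079)) = ((-8 + 254)**2 + 244594)/(332174/161507 + 223466/(-5079)) = (246**2 + 244594)/(332174/161507 + 223466*(-1/5079)) = (60516 + 244594)/(332174/161507 - 223466/5079) = 305110/(-34404211516/820294053) = 305110*(-820294053/34404211516) = -125139959255415/17202105758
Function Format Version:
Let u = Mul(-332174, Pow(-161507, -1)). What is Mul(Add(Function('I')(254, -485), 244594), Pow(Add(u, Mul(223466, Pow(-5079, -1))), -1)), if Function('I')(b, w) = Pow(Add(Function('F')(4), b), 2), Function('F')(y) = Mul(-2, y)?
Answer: Rational(-125139959255415, 17202105758) ≈ -7274.7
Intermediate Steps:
Function('I')(b, w) = Pow(Add(-8, b), 2) (Function('I')(b, w) = Pow(Add(Mul(-2, 4), b), 2) = Pow(Add(-8, b), 2))
u = Rational(332174, 161507) (u = Mul(-332174, Rational(-1, 161507)) = Rational(332174, 161507) ≈ 2.0567)
Mul(Add(Function('I')(254, -485), 244594), Pow(Add(u, Mul(223466, Pow(-5079, -1))), -1)) = Mul(Add(Pow(Add(-8, 254), 2), 244594), Pow(Add(Rational(332174, 161507), Mul(223466, Pow(-5079, -1))), -1)) = Mul(Add(Pow(246, 2), 244594), Pow(Add(Rational(332174, 161507), Mul(223466, Rational(-1, 5079))), -1)) = Mul(Add(60516, 244594), Pow(Add(Rational(332174, 161507), Rational(-223466, 5079)), -1)) = Mul(305110, Pow(Rational(-34404211516, 820294053), -1)) = Mul(305110, Rational(-820294053, 34404211516)) = Rational(-125139959255415, 17202105758)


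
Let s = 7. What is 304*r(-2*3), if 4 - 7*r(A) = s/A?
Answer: 4712/21 ≈ 224.38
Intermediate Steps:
r(A) = 4/7 - 1/A
304*r(-2*3) = 304*(4/7 - 1/((-2*3))) = 304*(4/7 - 1/(-6)) = 304*(4/7 - 1*(-1/6)) = 304*(4/7 + 1/6) = 304*(31/42) = 4712/21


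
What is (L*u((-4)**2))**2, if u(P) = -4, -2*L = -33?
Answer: 4356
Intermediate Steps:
L = 33/2 (L = -1/2*(-33) = 33/2 ≈ 16.500)
(L*u((-4)**2))**2 = ((33/2)*(-4))**2 = (-66)**2 = 4356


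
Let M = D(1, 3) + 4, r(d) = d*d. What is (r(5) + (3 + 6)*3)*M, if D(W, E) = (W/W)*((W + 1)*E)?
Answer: 520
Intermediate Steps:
r(d) = d²
D(W, E) = E*(1 + W) (D(W, E) = 1*((1 + W)*E) = 1*(E*(1 + W)) = E*(1 + W))
M = 10 (M = 3*(1 + 1) + 4 = 3*2 + 4 = 6 + 4 = 10)
(r(5) + (3 + 6)*3)*M = (5² + (3 + 6)*3)*10 = (25 + 9*3)*10 = (25 + 27)*10 = 52*10 = 520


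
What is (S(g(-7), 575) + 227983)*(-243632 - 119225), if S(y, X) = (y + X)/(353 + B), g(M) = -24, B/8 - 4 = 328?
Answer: -248920409274086/3009 ≈ -8.2725e+10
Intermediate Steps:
B = 2656 (B = 32 + 8*328 = 32 + 2624 = 2656)
S(y, X) = X/3009 + y/3009 (S(y, X) = (y + X)/(353 + 2656) = (X + y)/3009 = (X + y)*(1/3009) = X/3009 + y/3009)
(S(g(-7), 575) + 227983)*(-243632 - 119225) = (((1/3009)*575 + (1/3009)*(-24)) + 227983)*(-243632 - 119225) = ((575/3009 - 8/1003) + 227983)*(-362857) = (551/3009 + 227983)*(-362857) = (686001398/3009)*(-362857) = -248920409274086/3009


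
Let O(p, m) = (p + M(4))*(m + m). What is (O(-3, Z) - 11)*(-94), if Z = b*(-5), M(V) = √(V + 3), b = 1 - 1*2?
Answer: 3854 - 940*√7 ≈ 1367.0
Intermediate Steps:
b = -1 (b = 1 - 2 = -1)
M(V) = √(3 + V)
Z = 5 (Z = -1*(-5) = 5)
O(p, m) = 2*m*(p + √7) (O(p, m) = (p + √(3 + 4))*(m + m) = (p + √7)*(2*m) = 2*m*(p + √7))
(O(-3, Z) - 11)*(-94) = (2*5*(-3 + √7) - 11)*(-94) = ((-30 + 10*√7) - 11)*(-94) = (-41 + 10*√7)*(-94) = 3854 - 940*√7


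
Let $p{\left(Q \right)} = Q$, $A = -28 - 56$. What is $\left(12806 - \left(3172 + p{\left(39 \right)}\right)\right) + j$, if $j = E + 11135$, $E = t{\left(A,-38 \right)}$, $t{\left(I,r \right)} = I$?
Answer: $20646$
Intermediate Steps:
$A = -84$
$E = -84$
$j = 11051$ ($j = -84 + 11135 = 11051$)
$\left(12806 - \left(3172 + p{\left(39 \right)}\right)\right) + j = \left(12806 - 3211\right) + 11051 = 9595 + 11051 = 20646$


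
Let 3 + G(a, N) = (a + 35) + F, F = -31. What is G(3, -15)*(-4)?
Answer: -16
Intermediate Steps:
G(a, N) = 1 + a (G(a, N) = -3 + ((a + 35) - 31) = -3 + ((35 + a) - 31) = -3 + (4 + a) = 1 + a)
G(3, -15)*(-4) = (1 + 3)*(-4) = 4*(-4) = -16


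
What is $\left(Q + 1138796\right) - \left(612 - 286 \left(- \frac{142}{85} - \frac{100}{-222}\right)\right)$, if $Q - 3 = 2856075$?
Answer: $\frac{37682569538}{9435} \approx 3.9939 \cdot 10^{6}$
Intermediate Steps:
$Q = 2856078$ ($Q = 3 + 2856075 = 2856078$)
$\left(Q + 1138796\right) - \left(612 - 286 \left(- \frac{142}{85} - \frac{100}{-222}\right)\right) = \left(2856078 + 1138796\right) - \left(612 - 286 \left(- \frac{142}{85} - \frac{100}{-222}\right)\right) = 3994874 - \left(612 - 286 \left(\left(-142\right) \frac{1}{85} - - \frac{50}{111}\right)\right) = 3994874 - \left(612 - 286 \left(- \frac{142}{85} + \frac{50}{111}\right)\right) = 3994874 + \left(286 \left(- \frac{11512}{9435}\right) - 612\right) = 3994874 - \frac{9066652}{9435} = \frac{37682569538}{9435}$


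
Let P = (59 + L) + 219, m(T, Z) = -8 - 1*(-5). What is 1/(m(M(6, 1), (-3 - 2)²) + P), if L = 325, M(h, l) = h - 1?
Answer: 1/600 ≈ 0.0016667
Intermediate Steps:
M(h, l) = -1 + h
m(T, Z) = -3 (m(T, Z) = -8 + 5 = -3)
P = 603 (P = (59 + 325) + 219 = 384 + 219 = 603)
1/(m(M(6, 1), (-3 - 2)²) + P) = 1/(-3 + 603) = 1/600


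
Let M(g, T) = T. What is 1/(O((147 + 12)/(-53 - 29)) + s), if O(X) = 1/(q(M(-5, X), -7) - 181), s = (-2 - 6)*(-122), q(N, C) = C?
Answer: 188/183487 ≈ 0.0010246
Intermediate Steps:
s = 976 (s = -8*(-122) = 976)
O(X) = -1/188 (O(X) = 1/(-7 - 181) = 1/(-188) = -1/188)
1/(O((147 + 12)/(-53 - 29)) + s) = 1/(-1/188 + 976) = 1/(183487/188) = 188/183487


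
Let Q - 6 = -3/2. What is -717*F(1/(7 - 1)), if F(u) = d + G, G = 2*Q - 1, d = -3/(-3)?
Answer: -6453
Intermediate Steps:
Q = 9/2 (Q = 6 - 3/2 = 9/2 ≈ 4.5000)
d = 1 (d = -3*(-1/3) = 1)
G = 8 (G = 2*(9/2) - 1 = 9 - 1 = 8)
F(u) = 9 (F(u) = 1 + 8 = 9)
-717*F(1/(7 - 1)) = -717*9 = -6453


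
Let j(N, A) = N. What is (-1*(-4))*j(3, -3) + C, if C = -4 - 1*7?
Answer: 1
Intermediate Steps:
C = -11 (C = -4 - 7 = -11)
(-1*(-4))*j(3, -3) + C = -1*(-4)*3 - 11 = 4*3 - 11 = 12 - 11 = 1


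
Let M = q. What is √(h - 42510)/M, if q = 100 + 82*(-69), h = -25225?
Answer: -I*√67735/5558 ≈ -0.046826*I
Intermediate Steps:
q = -5558 (q = 100 - 5658 = -5558)
M = -5558
√(h - 42510)/M = √(-25225 - 42510)/(-5558) = √(-67735)*(-1/5558) = (I*√67735)*(-1/5558) = -I*√67735/5558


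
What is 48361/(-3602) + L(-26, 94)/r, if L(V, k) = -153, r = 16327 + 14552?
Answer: -165987825/12358462 ≈ -13.431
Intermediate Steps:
r = 30879
48361/(-3602) + L(-26, 94)/r = 48361/(-3602) - 153/30879 = 48361*(-1/3602) - 153*1/30879 = -48361/3602 - 17/3431 = -165987825/12358462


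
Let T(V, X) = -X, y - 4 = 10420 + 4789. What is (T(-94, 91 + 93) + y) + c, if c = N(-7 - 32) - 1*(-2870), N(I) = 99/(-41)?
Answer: 733760/41 ≈ 17897.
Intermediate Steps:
N(I) = -99/41 (N(I) = 99*(-1/41) = -99/41)
y = 15213 (y = 4 + (10420 + 4789) = 4 + 15209 = 15213)
c = 117571/41 (c = -99/41 - 1*(-2870) = -99/41 + 2870 = 117571/41 ≈ 2867.6)
(T(-94, 91 + 93) + y) + c = (-(91 + 93) + 15213) + 117571/41 = (-1*184 + 15213) + 117571/41 = (-184 + 15213) + 117571/41 = 15029 + 117571/41 = 733760/41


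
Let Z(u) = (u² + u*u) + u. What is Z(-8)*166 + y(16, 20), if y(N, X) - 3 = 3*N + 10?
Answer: 19981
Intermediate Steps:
y(N, X) = 13 + 3*N (y(N, X) = 3 + (3*N + 10) = 3 + (10 + 3*N) = 13 + 3*N)
Z(u) = u + 2*u² (Z(u) = (u² + u²) + u = 2*u² + u = u + 2*u²)
Z(-8)*166 + y(16, 20) = -8*(1 + 2*(-8))*166 + (13 + 3*16) = -8*(1 - 16)*166 + (13 + 48) = -8*(-15)*166 + 61 = 120*166 + 61 = 19920 + 61 = 19981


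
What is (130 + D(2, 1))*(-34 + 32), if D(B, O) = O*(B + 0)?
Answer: -264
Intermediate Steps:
D(B, O) = B*O (D(B, O) = O*B = B*O)
(130 + D(2, 1))*(-34 + 32) = (130 + 2*1)*(-34 + 32) = (130 + 2)*(-2) = 132*(-2) = -264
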